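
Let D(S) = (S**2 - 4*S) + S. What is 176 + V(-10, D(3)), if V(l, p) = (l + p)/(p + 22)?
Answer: 1931/11 ≈ 175.55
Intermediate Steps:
D(S) = S**2 - 3*S
V(l, p) = (l + p)/(22 + p)
176 + V(-10, D(3)) = 176 + (-10 + 3*(-3 + 3))/(22 + 3*(-3 + 3)) = 176 + (-10 + 3*0)/(22 + 3*0) = 176 + (-10 + 0)/(22 + 0) = 176 - 10/22 = 176 + (1/22)*(-10) = 176 - 5/11 = 1931/11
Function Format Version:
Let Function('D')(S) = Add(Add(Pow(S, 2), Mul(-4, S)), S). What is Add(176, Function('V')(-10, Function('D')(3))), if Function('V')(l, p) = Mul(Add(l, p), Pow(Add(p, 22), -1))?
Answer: Rational(1931, 11) ≈ 175.55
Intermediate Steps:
Function('D')(S) = Add(Pow(S, 2), Mul(-3, S))
Function('V')(l, p) = Mul(Pow(Add(22, p), -1), Add(l, p)) (Function('V')(l, p) = Mul(Add(l, p), Pow(Add(22, p), -1)) = Mul(Pow(Add(22, p), -1), Add(l, p)))
Add(176, Function('V')(-10, Function('D')(3))) = Add(176, Mul(Pow(Add(22, Mul(3, Add(-3, 3))), -1), Add(-10, Mul(3, Add(-3, 3))))) = Add(176, Mul(Pow(Add(22, Mul(3, 0)), -1), Add(-10, Mul(3, 0)))) = Add(176, Mul(Pow(Add(22, 0), -1), Add(-10, 0))) = Add(176, Mul(Pow(22, -1), -10)) = Add(176, Mul(Rational(1, 22), -10)) = Add(176, Rational(-5, 11)) = Rational(1931, 11)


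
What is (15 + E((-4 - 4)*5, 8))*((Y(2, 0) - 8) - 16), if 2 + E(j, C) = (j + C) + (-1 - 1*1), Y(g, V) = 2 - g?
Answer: 504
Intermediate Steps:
E(j, C) = -4 + C + j (E(j, C) = -2 + ((j + C) + (-1 - 1*1)) = -2 + ((C + j) + (-1 - 1)) = -2 + ((C + j) - 2) = -2 + (-2 + C + j) = -4 + C + j)
(15 + E((-4 - 4)*5, 8))*((Y(2, 0) - 8) - 16) = (15 + (-4 + 8 + (-4 - 4)*5))*(((2 - 1*2) - 8) - 16) = (15 + (-4 + 8 - 8*5))*(((2 - 2) - 8) - 16) = (15 + (-4 + 8 - 40))*((0 - 8) - 16) = (15 - 36)*(-8 - 16) = -21*(-24) = 504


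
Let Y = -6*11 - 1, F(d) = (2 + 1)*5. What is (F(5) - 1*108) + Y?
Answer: -160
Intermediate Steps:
F(d) = 15 (F(d) = 3*5 = 15)
Y = -67 (Y = -66 - 1 = -67)
(F(5) - 1*108) + Y = (15 - 1*108) - 67 = (15 - 108) - 67 = -93 - 67 = -160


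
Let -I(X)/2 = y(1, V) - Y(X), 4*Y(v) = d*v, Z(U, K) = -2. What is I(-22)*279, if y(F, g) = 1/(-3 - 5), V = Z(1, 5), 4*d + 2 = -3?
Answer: 3906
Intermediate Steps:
d = -5/4 (d = -½ + (¼)*(-3) = -½ - ¾ = -5/4 ≈ -1.2500)
V = -2
Y(v) = -5*v/16 (Y(v) = (-5*v/4)/4 = -5*v/16)
y(F, g) = -⅛ (y(F, g) = 1/(-8) = -⅛)
I(X) = ¼ - 5*X/8 (I(X) = -2*(-⅛ - (-5)*X/16) = -2*(-⅛ + 5*X/16) = ¼ - 5*X/8)
I(-22)*279 = (¼ - 5/8*(-22))*279 = (¼ + 55/4)*279 = 14*279 = 3906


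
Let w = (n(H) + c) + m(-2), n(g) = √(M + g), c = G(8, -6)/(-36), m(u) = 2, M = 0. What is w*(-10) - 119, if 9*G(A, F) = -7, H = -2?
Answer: -22553/162 - 10*I*√2 ≈ -139.22 - 14.142*I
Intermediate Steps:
G(A, F) = -7/9 (G(A, F) = (⅑)*(-7) = -7/9)
c = 7/324 (c = -7/9/(-36) = -7/9*(-1/36) = 7/324 ≈ 0.021605)
n(g) = √g (n(g) = √(0 + g) = √g)
w = 655/324 + I*√2 (w = (√(-2) + 7/324) + 2 = (I*√2 + 7/324) + 2 = (7/324 + I*√2) + 2 = 655/324 + I*√2 ≈ 2.0216 + 1.4142*I)
w*(-10) - 119 = (655/324 + I*√2)*(-10) - 119 = (-3275/162 - 10*I*√2) - 119 = -22553/162 - 10*I*√2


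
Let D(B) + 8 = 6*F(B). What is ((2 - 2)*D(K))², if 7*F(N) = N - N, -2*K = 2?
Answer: 0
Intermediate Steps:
K = -1 (K = -½*2 = -1)
F(N) = 0 (F(N) = (N - N)/7 = (⅐)*0 = 0)
D(B) = -8 (D(B) = -8 + 6*0 = -8 + 0 = -8)
((2 - 2)*D(K))² = ((2 - 2)*(-8))² = (0*(-8))² = 0² = 0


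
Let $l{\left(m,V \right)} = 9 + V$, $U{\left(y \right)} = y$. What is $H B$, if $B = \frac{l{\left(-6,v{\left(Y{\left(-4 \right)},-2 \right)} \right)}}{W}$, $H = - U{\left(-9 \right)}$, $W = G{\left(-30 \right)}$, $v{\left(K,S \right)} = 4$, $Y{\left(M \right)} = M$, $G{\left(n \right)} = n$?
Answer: $- \frac{39}{10} \approx -3.9$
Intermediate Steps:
$W = -30$
$H = 9$ ($H = \left(-1\right) \left(-9\right) = 9$)
$B = - \frac{13}{30}$ ($B = \frac{9 + 4}{-30} = 13 \left(- \frac{1}{30}\right) = - \frac{13}{30} \approx -0.43333$)
$H B = 9 \left(- \frac{13}{30}\right) = - \frac{39}{10}$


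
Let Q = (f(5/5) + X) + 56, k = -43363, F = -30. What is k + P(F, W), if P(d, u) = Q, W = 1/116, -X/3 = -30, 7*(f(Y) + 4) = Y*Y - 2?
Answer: -302548/7 ≈ -43221.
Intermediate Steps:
f(Y) = -30/7 + Y²/7 (f(Y) = -4 + (Y*Y - 2)/7 = -4 + (Y² - 2)/7 = -4 + (-2 + Y²)/7 = -4 + (-2/7 + Y²/7) = -30/7 + Y²/7)
X = 90 (X = -3*(-30) = 90)
W = 1/116 ≈ 0.0086207
Q = 993/7 (Q = ((-30/7 + (5/5)²/7) + 90) + 56 = ((-30/7 + (5*(⅕))²/7) + 90) + 56 = ((-30/7 + (⅐)*1²) + 90) + 56 = ((-30/7 + (⅐)*1) + 90) + 56 = ((-30/7 + ⅐) + 90) + 56 = (-29/7 + 90) + 56 = 601/7 + 56 = 993/7 ≈ 141.86)
P(d, u) = 993/7
k + P(F, W) = -43363 + 993/7 = -302548/7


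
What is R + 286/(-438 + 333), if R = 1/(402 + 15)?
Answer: -39719/14595 ≈ -2.7214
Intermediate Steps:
R = 1/417 ≈ 0.0023981
R + 286/(-438 + 333) = 1/417 + 286/(-438 + 333) = 1/417 + 286/(-105) = 1/417 - 1/105*286 = 1/417 - 286/105 = -39719/14595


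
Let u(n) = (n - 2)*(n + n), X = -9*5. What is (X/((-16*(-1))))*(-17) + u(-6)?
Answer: 2301/16 ≈ 143.81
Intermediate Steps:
X = -45
u(n) = 2*n*(-2 + n) (u(n) = (-2 + n)*(2*n) = 2*n*(-2 + n))
(X/((-16*(-1))))*(-17) + u(-6) = -45/((-16*(-1)))*(-17) + 2*(-6)*(-2 - 6) = -45/16*(-17) + 2*(-6)*(-8) = -45*1/16*(-17) + 96 = -45/16*(-17) + 96 = 765/16 + 96 = 2301/16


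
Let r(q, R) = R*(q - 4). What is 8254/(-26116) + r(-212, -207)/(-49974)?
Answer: -131681999/108760082 ≈ -1.2108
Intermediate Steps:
r(q, R) = R*(-4 + q)
8254/(-26116) + r(-212, -207)/(-49974) = 8254/(-26116) - 207*(-4 - 212)/(-49974) = 8254*(-1/26116) - 207*(-216)*(-1/49974) = -4127/13058 + 44712*(-1/49974) = -4127/13058 - 7452/8329 = -131681999/108760082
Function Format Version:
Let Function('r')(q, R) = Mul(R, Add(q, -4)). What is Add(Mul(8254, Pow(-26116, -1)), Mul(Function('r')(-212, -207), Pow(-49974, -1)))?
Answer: Rational(-131681999, 108760082) ≈ -1.2108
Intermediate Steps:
Function('r')(q, R) = Mul(R, Add(-4, q))
Add(Mul(8254, Pow(-26116, -1)), Mul(Function('r')(-212, -207), Pow(-49974, -1))) = Add(Mul(8254, Pow(-26116, -1)), Mul(Mul(-207, Add(-4, -212)), Pow(-49974, -1))) = Add(Mul(8254, Rational(-1, 26116)), Mul(Mul(-207, -216), Rational(-1, 49974))) = Add(Rational(-4127, 13058), Mul(44712, Rational(-1, 49974))) = Add(Rational(-4127, 13058), Rational(-7452, 8329)) = Rational(-131681999, 108760082)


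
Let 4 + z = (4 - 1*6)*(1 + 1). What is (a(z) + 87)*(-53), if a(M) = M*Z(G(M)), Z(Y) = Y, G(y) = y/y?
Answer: -4187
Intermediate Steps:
G(y) = 1
z = -8 (z = -4 + (4 - 1*6)*(1 + 1) = -4 + (4 - 6)*2 = -4 - 2*2 = -4 - 4 = -8)
a(M) = M (a(M) = M*1 = M)
(a(z) + 87)*(-53) = (-8 + 87)*(-53) = 79*(-53) = -4187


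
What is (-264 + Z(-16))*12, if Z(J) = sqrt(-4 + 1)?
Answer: -3168 + 12*I*sqrt(3) ≈ -3168.0 + 20.785*I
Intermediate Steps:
Z(J) = I*sqrt(3) (Z(J) = sqrt(-3) = I*sqrt(3))
(-264 + Z(-16))*12 = (-264 + I*sqrt(3))*12 = -3168 + 12*I*sqrt(3)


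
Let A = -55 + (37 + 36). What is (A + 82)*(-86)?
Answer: -8600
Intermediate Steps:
A = 18 (A = -55 + 73 = 18)
(A + 82)*(-86) = (18 + 82)*(-86) = 100*(-86) = -8600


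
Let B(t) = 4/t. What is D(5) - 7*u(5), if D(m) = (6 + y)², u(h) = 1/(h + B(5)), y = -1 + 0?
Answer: 690/29 ≈ 23.793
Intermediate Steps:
y = -1
u(h) = 1/(⅘ + h) (u(h) = 1/(h + 4/5) = 1/(h + 4*(⅕)) = 1/(h + ⅘) = 1/(⅘ + h))
D(m) = 25 (D(m) = (6 - 1)² = 5² = 25)
D(5) - 7*u(5) = 25 - 35/(4 + 5*5) = 25 - 35/(4 + 25) = 25 - 35/29 = 690/29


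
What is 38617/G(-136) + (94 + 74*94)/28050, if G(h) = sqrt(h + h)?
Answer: 47/187 - 38617*I*sqrt(17)/68 ≈ 0.25134 - 2341.5*I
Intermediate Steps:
G(h) = sqrt(2)*sqrt(h) (G(h) = sqrt(2*h) = sqrt(2)*sqrt(h))
38617/G(-136) + (94 + 74*94)/28050 = 38617/((sqrt(2)*sqrt(-136))) + (94 + 74*94)/28050 = 38617/((sqrt(2)*(2*I*sqrt(34)))) + (94 + 6956)*(1/28050) = 38617/((4*I*sqrt(17))) + 7050*(1/28050) = 38617*(-I*sqrt(17)/68) + 47/187 = -38617*I*sqrt(17)/68 + 47/187 = 47/187 - 38617*I*sqrt(17)/68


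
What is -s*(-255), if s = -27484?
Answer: -7008420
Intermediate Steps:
-s*(-255) = -(-27484)*(-255) = -1*7008420 = -7008420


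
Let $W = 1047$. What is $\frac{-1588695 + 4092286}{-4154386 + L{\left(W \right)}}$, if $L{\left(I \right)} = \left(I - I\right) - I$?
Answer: $- \frac{2503591}{4155433} \approx -0.60249$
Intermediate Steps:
$L{\left(I \right)} = - I$ ($L{\left(I \right)} = 0 - I = - I$)
$\frac{-1588695 + 4092286}{-4154386 + L{\left(W \right)}} = \frac{-1588695 + 4092286}{-4154386 - 1047} = \frac{2503591}{-4154386 - 1047} = \frac{2503591}{-4155433} = 2503591 \left(- \frac{1}{4155433}\right) = - \frac{2503591}{4155433}$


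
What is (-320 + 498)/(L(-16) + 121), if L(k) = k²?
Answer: 178/377 ≈ 0.47215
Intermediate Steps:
(-320 + 498)/(L(-16) + 121) = (-320 + 498)/((-16)² + 121) = 178/(256 + 121) = 178/377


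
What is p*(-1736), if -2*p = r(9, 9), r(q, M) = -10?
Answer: -8680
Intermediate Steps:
p = 5 (p = -1/2*(-10) = 5)
p*(-1736) = 5*(-1736) = -8680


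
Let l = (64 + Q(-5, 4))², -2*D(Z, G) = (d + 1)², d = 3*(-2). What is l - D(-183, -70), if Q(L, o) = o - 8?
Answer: 7225/2 ≈ 3612.5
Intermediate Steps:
d = -6
Q(L, o) = -8 + o
D(Z, G) = -25/2 (D(Z, G) = -(-6 + 1)²/2 = -½*(-5)² = -½*25 = -25/2)
l = 3600 (l = (64 + (-8 + 4))² = (64 - 4)² = 60² = 3600)
l - D(-183, -70) = 3600 - 1*(-25/2) = 3600 + 25/2 = 7225/2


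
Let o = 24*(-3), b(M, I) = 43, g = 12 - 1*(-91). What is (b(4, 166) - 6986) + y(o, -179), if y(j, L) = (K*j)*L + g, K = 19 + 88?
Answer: 1372176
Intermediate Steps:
g = 103 (g = 12 + 91 = 103)
K = 107
o = -72
y(j, L) = 103 + 107*L*j (y(j, L) = (107*j)*L + 103 = 107*L*j + 103 = 103 + 107*L*j)
(b(4, 166) - 6986) + y(o, -179) = (43 - 6986) + (103 + 107*(-179)*(-72)) = -6943 + (103 + 1379016) = -6943 + 1379119 = 1372176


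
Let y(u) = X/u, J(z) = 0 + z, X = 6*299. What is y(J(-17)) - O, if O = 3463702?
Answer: -58884728/17 ≈ -3.4638e+6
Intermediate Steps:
X = 1794
J(z) = z
y(u) = 1794/u
y(J(-17)) - O = 1794/(-17) - 1*3463702 = 1794*(-1/17) - 3463702 = -1794/17 - 3463702 = -58884728/17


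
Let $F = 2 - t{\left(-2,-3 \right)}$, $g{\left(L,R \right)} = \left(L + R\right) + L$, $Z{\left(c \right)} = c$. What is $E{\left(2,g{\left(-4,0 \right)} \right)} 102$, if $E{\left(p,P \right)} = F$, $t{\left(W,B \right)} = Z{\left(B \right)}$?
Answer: $510$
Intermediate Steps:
$t{\left(W,B \right)} = B$
$g{\left(L,R \right)} = R + 2 L$
$F = 5$ ($F = 2 - -3 = 2 + 3 = 5$)
$E{\left(p,P \right)} = 5$
$E{\left(2,g{\left(-4,0 \right)} \right)} 102 = 5 \cdot 102 = 510$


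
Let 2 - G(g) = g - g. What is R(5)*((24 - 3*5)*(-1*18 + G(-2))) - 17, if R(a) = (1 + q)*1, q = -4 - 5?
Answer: 1135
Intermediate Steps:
q = -9
R(a) = -8 (R(a) = (1 - 9)*1 = -8*1 = -8)
G(g) = 2 (G(g) = 2 - (g - g) = 2 - 1*0 = 2 + 0 = 2)
R(5)*((24 - 3*5)*(-1*18 + G(-2))) - 17 = -8*(24 - 3*5)*(-1*18 + 2) - 17 = -8*(24 - 15)*(-18 + 2) - 17 = -72*(-16) - 17 = -8*(-144) - 17 = 1152 - 17 = 1135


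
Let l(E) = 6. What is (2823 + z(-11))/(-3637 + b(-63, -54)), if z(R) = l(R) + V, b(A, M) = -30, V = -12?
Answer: -2817/3667 ≈ -0.76820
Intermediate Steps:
z(R) = -6 (z(R) = 6 - 12 = -6)
(2823 + z(-11))/(-3637 + b(-63, -54)) = (2823 - 6)/(-3637 - 30) = 2817/(-3667) = 2817*(-1/3667) = -2817/3667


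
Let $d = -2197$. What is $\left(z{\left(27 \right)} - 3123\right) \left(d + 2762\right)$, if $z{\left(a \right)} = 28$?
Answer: $-1748675$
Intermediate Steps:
$\left(z{\left(27 \right)} - 3123\right) \left(d + 2762\right) = \left(28 - 3123\right) \left(-2197 + 2762\right) = \left(-3095\right) 565 = -1748675$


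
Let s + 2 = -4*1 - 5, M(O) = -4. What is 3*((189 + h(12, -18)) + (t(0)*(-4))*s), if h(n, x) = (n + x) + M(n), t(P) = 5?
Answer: 1197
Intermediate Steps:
h(n, x) = -4 + n + x (h(n, x) = (n + x) - 4 = -4 + n + x)
s = -11 (s = -2 + (-4*1 - 5) = -2 + (-4 - 5) = -2 - 9 = -11)
3*((189 + h(12, -18)) + (t(0)*(-4))*s) = 3*((189 + (-4 + 12 - 18)) + (5*(-4))*(-11)) = 3*((189 - 10) - 20*(-11)) = 3*(179 + 220) = 3*399 = 1197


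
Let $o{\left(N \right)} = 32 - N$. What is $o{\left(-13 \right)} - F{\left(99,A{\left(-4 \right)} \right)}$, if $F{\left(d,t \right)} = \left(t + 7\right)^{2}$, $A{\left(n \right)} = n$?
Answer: $36$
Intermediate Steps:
$F{\left(d,t \right)} = \left(7 + t\right)^{2}$
$o{\left(-13 \right)} - F{\left(99,A{\left(-4 \right)} \right)} = \left(32 - -13\right) - \left(7 - 4\right)^{2} = \left(32 + 13\right) - 3^{2} = 45 - 9 = 36$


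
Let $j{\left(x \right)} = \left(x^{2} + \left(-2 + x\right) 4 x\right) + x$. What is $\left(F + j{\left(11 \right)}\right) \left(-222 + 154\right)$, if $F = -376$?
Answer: $-10336$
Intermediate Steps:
$j{\left(x \right)} = x + x^{2} + x \left(-8 + 4 x\right)$ ($j{\left(x \right)} = \left(x^{2} + \left(-8 + 4 x\right) x\right) + x = \left(x^{2} + x \left(-8 + 4 x\right)\right) + x = x + x^{2} + x \left(-8 + 4 x\right)$)
$\left(F + j{\left(11 \right)}\right) \left(-222 + 154\right) = \left(-376 + 11 \left(-7 + 5 \cdot 11\right)\right) \left(-222 + 154\right) = \left(-376 + 11 \left(-7 + 55\right)\right) \left(-68\right) = \left(-376 + 11 \cdot 48\right) \left(-68\right) = \left(-376 + 528\right) \left(-68\right) = 152 \left(-68\right) = -10336$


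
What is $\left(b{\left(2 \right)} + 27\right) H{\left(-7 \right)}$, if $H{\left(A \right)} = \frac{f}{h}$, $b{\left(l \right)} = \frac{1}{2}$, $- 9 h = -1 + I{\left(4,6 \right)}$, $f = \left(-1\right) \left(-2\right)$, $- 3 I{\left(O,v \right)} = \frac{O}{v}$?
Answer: $405$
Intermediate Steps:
$I{\left(O,v \right)} = - \frac{O}{3 v}$ ($I{\left(O,v \right)} = - \frac{O \frac{1}{v}}{3} = - \frac{O}{3 v}$)
$f = 2$
$h = \frac{11}{81}$ ($h = - \frac{-1 - \frac{4}{3 \cdot 6}}{9} = - \frac{-1 - \frac{4}{3} \cdot \frac{1}{6}}{9} = - \frac{-1 - \frac{2}{9}}{9} = \left(- \frac{1}{9}\right) \left(- \frac{11}{9}\right) = \frac{11}{81} \approx 0.1358$)
$b{\left(l \right)} = \frac{1}{2}$
$H{\left(A \right)} = \frac{162}{11}$ ($H{\left(A \right)} = \frac{2}{\frac{11}{81}} = 2 \cdot \frac{81}{11} = \frac{162}{11}$)
$\left(b{\left(2 \right)} + 27\right) H{\left(-7 \right)} = \left(\frac{1}{2} + 27\right) \frac{162}{11} = \frac{55}{2} \cdot \frac{162}{11} = 405$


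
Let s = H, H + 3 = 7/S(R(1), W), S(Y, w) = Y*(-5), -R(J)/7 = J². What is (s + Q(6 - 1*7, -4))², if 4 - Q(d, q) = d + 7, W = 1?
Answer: 576/25 ≈ 23.040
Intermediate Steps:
R(J) = -7*J²
S(Y, w) = -5*Y
H = -14/5 (H = -3 + 7/((-(-35)*1²)) = -3 + 7/((-(-35))) = -3 + 7/((-5*(-7))) = -3 + 7/35 = -3 + 7*(1/35) = -3 + ⅕ = -14/5 ≈ -2.8000)
Q(d, q) = -3 - d (Q(d, q) = 4 - (d + 7) = 4 - (7 + d) = 4 + (-7 - d) = -3 - d)
s = -14/5 ≈ -2.8000
(s + Q(6 - 1*7, -4))² = (-14/5 + (-3 - (6 - 1*7)))² = (-14/5 + (-3 - (6 - 7)))² = (-14/5 + (-3 - 1*(-1)))² = (-14/5 + (-3 + 1))² = (-14/5 - 2)² = (-24/5)² = 576/25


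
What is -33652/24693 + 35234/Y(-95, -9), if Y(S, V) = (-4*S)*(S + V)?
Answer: -1099980101/487933680 ≈ -2.2544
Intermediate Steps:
Y(S, V) = -4*S*(S + V)
-33652/24693 + 35234/Y(-95, -9) = -33652/24693 + 35234/((-4*(-95)*(-95 - 9))) = -33652*1/24693 + 35234/((-4*(-95)*(-104))) = -33652/24693 + 35234/(-39520) = -33652/24693 + 35234*(-1/39520) = -33652/24693 - 17617/19760 = -1099980101/487933680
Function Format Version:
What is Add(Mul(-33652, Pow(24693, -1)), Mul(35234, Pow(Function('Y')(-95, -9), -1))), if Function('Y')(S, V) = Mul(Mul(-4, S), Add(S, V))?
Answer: Rational(-1099980101, 487933680) ≈ -2.2544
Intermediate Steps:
Function('Y')(S, V) = Mul(-4, S, Add(S, V))
Add(Mul(-33652, Pow(24693, -1)), Mul(35234, Pow(Function('Y')(-95, -9), -1))) = Add(Mul(-33652, Pow(24693, -1)), Mul(35234, Pow(Mul(-4, -95, Add(-95, -9)), -1))) = Add(Mul(-33652, Rational(1, 24693)), Mul(35234, Pow(Mul(-4, -95, -104), -1))) = Add(Rational(-33652, 24693), Mul(35234, Pow(-39520, -1))) = Add(Rational(-33652, 24693), Mul(35234, Rational(-1, 39520))) = Add(Rational(-33652, 24693), Rational(-17617, 19760)) = Rational(-1099980101, 487933680)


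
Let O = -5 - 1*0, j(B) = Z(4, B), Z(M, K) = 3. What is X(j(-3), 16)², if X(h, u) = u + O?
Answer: 121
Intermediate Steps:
j(B) = 3
O = -5 (O = -5 + 0 = -5)
X(h, u) = -5 + u (X(h, u) = u - 5 = -5 + u)
X(j(-3), 16)² = (-5 + 16)² = 11² = 121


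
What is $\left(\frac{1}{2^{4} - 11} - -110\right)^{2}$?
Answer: $\frac{303601}{25} \approx 12144.0$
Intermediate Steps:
$\left(\frac{1}{2^{4} - 11} - -110\right)^{2} = \left(\frac{1}{16 - 11} + 110\right)^{2} = \left(\frac{1}{5} + 110\right)^{2} = \left(\frac{551}{5}\right)^{2} = \frac{303601}{25}$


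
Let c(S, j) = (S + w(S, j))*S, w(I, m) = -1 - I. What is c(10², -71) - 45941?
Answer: -46041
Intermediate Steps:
c(S, j) = -S (c(S, j) = (S + (-1 - S))*S = -S)
c(10², -71) - 45941 = -1*10² - 45941 = -1*100 - 45941 = -100 - 45941 = -46041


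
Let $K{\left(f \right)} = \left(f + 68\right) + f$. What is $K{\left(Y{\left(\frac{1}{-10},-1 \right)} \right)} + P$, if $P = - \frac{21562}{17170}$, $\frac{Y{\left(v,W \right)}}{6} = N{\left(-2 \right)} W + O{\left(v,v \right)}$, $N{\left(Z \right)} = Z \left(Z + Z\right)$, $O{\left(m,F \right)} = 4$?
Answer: $\frac{160919}{8585} \approx 18.744$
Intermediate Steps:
$N{\left(Z \right)} = 2 Z^{2}$ ($N{\left(Z \right)} = Z 2 Z = 2 Z^{2}$)
$Y{\left(v,W \right)} = 24 + 48 W$ ($Y{\left(v,W \right)} = 6 \left(2 \left(-2\right)^{2} W + 4\right) = 6 \left(2 \cdot 4 W + 4\right) = 6 \left(8 W + 4\right) = 6 \left(4 + 8 W\right) = 24 + 48 W$)
$P = - \frac{10781}{8585}$ ($P = \left(-21562\right) \frac{1}{17170} = - \frac{10781}{8585} \approx -1.2558$)
$K{\left(f \right)} = 68 + 2 f$ ($K{\left(f \right)} = \left(68 + f\right) + f = 68 + 2 f$)
$K{\left(Y{\left(\frac{1}{-10},-1 \right)} \right)} + P = \left(68 + 2 \left(24 + 48 \left(-1\right)\right)\right) - \frac{10781}{8585} = \left(68 + 2 \left(24 - 48\right)\right) - \frac{10781}{8585} = \left(68 + 2 \left(-24\right)\right) - \frac{10781}{8585} = \left(68 - 48\right) - \frac{10781}{8585} = 20 - \frac{10781}{8585} = \frac{160919}{8585}$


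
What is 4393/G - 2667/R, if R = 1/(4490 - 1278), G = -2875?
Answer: -1070800691/125 ≈ -8.5664e+6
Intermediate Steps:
R = 1/3212 ≈ 0.00031133
4393/G - 2667/R = 4393/(-2875) - 2667/1/3212 = 4393*(-1/2875) - 2667*3212 = -191/125 - 8566404 = -1070800691/125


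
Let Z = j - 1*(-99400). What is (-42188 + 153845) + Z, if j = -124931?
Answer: 86126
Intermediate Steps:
Z = -25531 (Z = -124931 - 1*(-99400) = -124931 + 99400 = -25531)
(-42188 + 153845) + Z = (-42188 + 153845) - 25531 = 111657 - 25531 = 86126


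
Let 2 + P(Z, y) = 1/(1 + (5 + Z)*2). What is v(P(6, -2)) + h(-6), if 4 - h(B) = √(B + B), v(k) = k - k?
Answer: 4 - 2*I*√3 ≈ 4.0 - 3.4641*I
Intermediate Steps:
P(Z, y) = -2 + 1/(11 + 2*Z) (P(Z, y) = -2 + 1/(1 + (5 + Z)*2) = -2 + 1/(1 + (10 + 2*Z)) = -2 + 1/(11 + 2*Z))
v(k) = 0
h(B) = 4 - √2*√B (h(B) = 4 - √(B + B) = 4 - √(2*B) = 4 - √2*√B)
v(P(6, -2)) + h(-6) = 0 + (4 - √2*√(-6)) = 0 + (4 - √2*I*√6) = 0 + (4 - 2*I*√3) = 4 - 2*I*√3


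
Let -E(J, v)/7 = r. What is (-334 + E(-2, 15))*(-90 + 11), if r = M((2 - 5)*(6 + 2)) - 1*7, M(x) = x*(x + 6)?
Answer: 261411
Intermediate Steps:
M(x) = x*(6 + x)
r = 425 (r = ((2 - 5)*(6 + 2))*(6 + (2 - 5)*(6 + 2)) - 1*7 = (-3*8)*(6 - 3*8) - 7 = -24*(6 - 24) - 7 = -24*(-18) - 7 = 432 - 7 = 425)
E(J, v) = -2975 (E(J, v) = -7*425 = -2975)
(-334 + E(-2, 15))*(-90 + 11) = (-334 - 2975)*(-90 + 11) = -3309*(-79) = 261411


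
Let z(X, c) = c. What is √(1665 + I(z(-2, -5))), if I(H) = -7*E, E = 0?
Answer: 3*√185 ≈ 40.804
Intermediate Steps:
I(H) = 0 (I(H) = -7*0 = 0)
√(1665 + I(z(-2, -5))) = √(1665 + 0) = √1665 = 3*√185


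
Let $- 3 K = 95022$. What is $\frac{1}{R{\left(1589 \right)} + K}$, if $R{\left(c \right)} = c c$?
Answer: $\frac{1}{2493247} \approx 4.0108 \cdot 10^{-7}$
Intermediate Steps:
$K = -31674$ ($K = \left(- \frac{1}{3}\right) 95022 = -31674$)
$R{\left(c \right)} = c^{2}$
$\frac{1}{R{\left(1589 \right)} + K} = \frac{1}{1589^{2} - 31674} = \frac{1}{2524921 - 31674} = \frac{1}{2493247}$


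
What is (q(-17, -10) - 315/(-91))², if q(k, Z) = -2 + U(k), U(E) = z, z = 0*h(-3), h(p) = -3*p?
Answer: 361/169 ≈ 2.1361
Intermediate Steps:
z = 0 (z = 0*(-3*(-3)) = 0*9 = 0)
U(E) = 0
q(k, Z) = -2 (q(k, Z) = -2 + 0 = -2)
(q(-17, -10) - 315/(-91))² = (-2 - 315/(-91))² = (-2 - 315*(-1/91))² = (-2 + 45/13)² = (19/13)² = 361/169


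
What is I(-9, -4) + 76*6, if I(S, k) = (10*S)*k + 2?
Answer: 818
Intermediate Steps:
I(S, k) = 2 + 10*S*k (I(S, k) = 10*S*k + 2 = 2 + 10*S*k)
I(-9, -4) + 76*6 = (2 + 10*(-9)*(-4)) + 76*6 = (2 + 360) + 456 = 362 + 456 = 818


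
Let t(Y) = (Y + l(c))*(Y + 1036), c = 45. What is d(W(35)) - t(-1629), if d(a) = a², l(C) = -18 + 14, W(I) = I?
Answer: -967144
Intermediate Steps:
l(C) = -4
t(Y) = (-4 + Y)*(1036 + Y) (t(Y) = (Y - 4)*(Y + 1036) = (-4 + Y)*(1036 + Y))
d(W(35)) - t(-1629) = 35² - (-4144 + (-1629)² + 1032*(-1629)) = 1225 - (-4144 + 2653641 - 1681128) = 1225 - 1*968369 = 1225 - 968369 = -967144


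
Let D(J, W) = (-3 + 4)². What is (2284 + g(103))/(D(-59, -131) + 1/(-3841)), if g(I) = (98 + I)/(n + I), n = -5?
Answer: 860510753/376320 ≈ 2286.6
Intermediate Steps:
D(J, W) = 1 (D(J, W) = 1² = 1)
g(I) = (98 + I)/(-5 + I)
(2284 + g(103))/(D(-59, -131) + 1/(-3841)) = (2284 + (98 + 103)/(-5 + 103))/(1 + 1/(-3841)) = (2284 + 201/98)/(1 - 1/3841) = (2284 + (1/98)*201)/(3840/3841) = (2284 + 201/98)*(3841/3840) = (224033/98)*(3841/3840) = 860510753/376320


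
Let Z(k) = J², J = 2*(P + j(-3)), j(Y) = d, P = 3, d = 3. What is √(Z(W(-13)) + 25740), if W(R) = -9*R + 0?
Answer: 6*√719 ≈ 160.89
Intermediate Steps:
j(Y) = 3
W(R) = -9*R
J = 12 (J = 2*(3 + 3) = 2*6 = 12)
Z(k) = 144 (Z(k) = 12² = 144)
√(Z(W(-13)) + 25740) = √(144 + 25740) = √25884 = 6*√719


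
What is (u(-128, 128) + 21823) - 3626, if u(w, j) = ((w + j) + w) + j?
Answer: 18197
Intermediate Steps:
u(w, j) = 2*j + 2*w (u(w, j) = ((j + w) + w) + j = (j + 2*w) + j = 2*j + 2*w)
(u(-128, 128) + 21823) - 3626 = ((2*128 + 2*(-128)) + 21823) - 3626 = ((256 - 256) + 21823) - 3626 = (0 + 21823) - 3626 = 21823 - 3626 = 18197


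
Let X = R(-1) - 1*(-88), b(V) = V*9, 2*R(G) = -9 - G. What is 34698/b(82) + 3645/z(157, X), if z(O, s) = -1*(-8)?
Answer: 494599/984 ≈ 502.64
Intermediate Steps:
R(G) = -9/2 - G/2 (R(G) = (-9 - G)/2 = -9/2 - G/2)
b(V) = 9*V
X = 84 (X = (-9/2 - 1/2*(-1)) - 1*(-88) = (-9/2 + 1/2) + 88 = -4 + 88 = 84)
z(O, s) = 8
34698/b(82) + 3645/z(157, X) = 34698/((9*82)) + 3645/8 = 34698/738 + 3645*(1/8) = 34698*(1/738) + 3645/8 = 5783/123 + 3645/8 = 494599/984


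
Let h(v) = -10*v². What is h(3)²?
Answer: 8100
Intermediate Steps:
h(3)² = (-10*3²)² = (-10*9)² = (-90)² = 8100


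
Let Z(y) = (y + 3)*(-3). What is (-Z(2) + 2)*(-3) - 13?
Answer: -64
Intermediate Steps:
Z(y) = -9 - 3*y (Z(y) = (3 + y)*(-3) = -9 - 3*y)
(-Z(2) + 2)*(-3) - 13 = (-(-9 - 3*2) + 2)*(-3) - 13 = (-(-9 - 6) + 2)*(-3) - 13 = (-1*(-15) + 2)*(-3) - 13 = (15 + 2)*(-3) - 13 = 17*(-3) - 13 = -51 - 13 = -64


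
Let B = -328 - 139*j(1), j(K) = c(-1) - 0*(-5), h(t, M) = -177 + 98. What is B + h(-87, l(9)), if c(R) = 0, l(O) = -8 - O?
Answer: -407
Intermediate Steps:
h(t, M) = -79
j(K) = 0 (j(K) = 0 - 0*(-5) = 0 - 1*0 = 0 + 0 = 0)
B = -328 (B = -328 - 139*0 = -328 + 0 = -328)
B + h(-87, l(9)) = -328 - 79 = -407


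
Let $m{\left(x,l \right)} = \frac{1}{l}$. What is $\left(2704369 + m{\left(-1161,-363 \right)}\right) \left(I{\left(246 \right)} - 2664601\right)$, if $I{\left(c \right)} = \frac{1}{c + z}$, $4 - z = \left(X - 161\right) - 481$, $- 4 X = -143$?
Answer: $- \frac{8959119631459851266}{1243275} \approx -7.2061 \cdot 10^{12}$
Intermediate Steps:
$X = \frac{143}{4}$ ($X = \left(- \frac{1}{4}\right) \left(-143\right) = \frac{143}{4} \approx 35.75$)
$z = \frac{2441}{4}$ ($z = 4 - \left(\left(\frac{143}{4} - 161\right) - 481\right) = 4 - \left(- \frac{501}{4} - 481\right) = 4 - - \frac{2425}{4} = 4 + \frac{2425}{4} = \frac{2441}{4} \approx 610.25$)
$I{\left(c \right)} = \frac{1}{\frac{2441}{4} + c}$ ($I{\left(c \right)} = \frac{1}{c + \frac{2441}{4}} = \frac{1}{\frac{2441}{4} + c}$)
$\left(2704369 + m{\left(-1161,-363 \right)}\right) \left(I{\left(246 \right)} - 2664601\right) = \left(2704369 + \frac{1}{-363}\right) \left(\frac{4}{2441 + 4 \cdot 246} - 2664601\right) = \left(2704369 - \frac{1}{363}\right) \left(\frac{4}{2441 + 984} - 2664601\right) = \frac{981685946 \left(\frac{4}{3425} - 2664601\right)}{363} = \frac{981685946}{363} \left(- \frac{9126258421}{3425}\right) = - \frac{8959119631459851266}{1243275}$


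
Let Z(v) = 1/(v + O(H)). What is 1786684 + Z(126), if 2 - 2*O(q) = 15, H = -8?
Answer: 427017478/239 ≈ 1.7867e+6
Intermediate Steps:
O(q) = -13/2 (O(q) = 1 - ½*15 = 1 - 15/2 = -13/2)
Z(v) = 1/(-13/2 + v) (Z(v) = 1/(v - 13/2) = 1/(-13/2 + v))
1786684 + Z(126) = 1786684 + 2/(-13 + 2*126) = 1786684 + 2/(-13 + 252) = 1786684 + 2/239 = 427017478/239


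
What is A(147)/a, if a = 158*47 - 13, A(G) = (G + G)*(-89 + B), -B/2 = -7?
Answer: -1050/353 ≈ -2.9745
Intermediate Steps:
B = 14 (B = -2*(-7) = 14)
A(G) = -150*G (A(G) = (G + G)*(-89 + 14) = (2*G)*(-75) = -150*G)
a = 7413 (a = 7426 - 13 = 7413)
A(147)/a = -150*147/7413 = -22050*1/7413 = -1050/353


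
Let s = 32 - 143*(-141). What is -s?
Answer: -20195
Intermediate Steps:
s = 20195 (s = 32 + 20163 = 20195)
-s = -1*20195 = -20195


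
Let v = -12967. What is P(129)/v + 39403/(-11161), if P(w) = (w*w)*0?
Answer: -39403/11161 ≈ -3.5304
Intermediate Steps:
P(w) = 0 (P(w) = w²*0 = 0)
P(129)/v + 39403/(-11161) = 0/(-12967) + 39403/(-11161) = 0*(-1/12967) + 39403*(-1/11161) = 0 - 39403/11161 = -39403/11161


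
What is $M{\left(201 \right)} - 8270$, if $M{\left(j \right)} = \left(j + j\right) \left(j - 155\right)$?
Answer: $10222$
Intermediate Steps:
$M{\left(j \right)} = 2 j \left(-155 + j\right)$
$M{\left(201 \right)} - 8270 = 2 \cdot 201 \left(-155 + 201\right) - 8270 = 2 \cdot 201 \cdot 46 - 8270 = 18492 - 8270 = 10222$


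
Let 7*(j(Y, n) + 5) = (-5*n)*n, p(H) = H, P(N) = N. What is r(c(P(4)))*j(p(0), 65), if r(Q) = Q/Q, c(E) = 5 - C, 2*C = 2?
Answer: -21160/7 ≈ -3022.9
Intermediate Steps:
C = 1 (C = (½)*2 = 1)
c(E) = 4 (c(E) = 5 - 1*1 = 5 - 1 = 4)
r(Q) = 1
j(Y, n) = -5 - 5*n²/7 (j(Y, n) = -5 + ((-5*n)*n)/7 = -5 + (-5*n²)/7 = -5 - 5*n²/7)
r(c(P(4)))*j(p(0), 65) = 1*(-5 - 5/7*65²) = 1*(-5 - 5/7*4225) = 1*(-5 - 21125/7) = 1*(-21160/7) = -21160/7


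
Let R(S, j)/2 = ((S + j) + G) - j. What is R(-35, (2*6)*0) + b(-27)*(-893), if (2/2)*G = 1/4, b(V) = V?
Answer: 48083/2 ≈ 24042.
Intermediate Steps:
G = ¼ (G = 1/4 = ¼ ≈ 0.25000)
R(S, j) = ½ + 2*S (R(S, j) = 2*(((S + j) + ¼) - j) = 2*((¼ + S + j) - j) = 2*(¼ + S) = ½ + 2*S)
R(-35, (2*6)*0) + b(-27)*(-893) = (½ + 2*(-35)) - 27*(-893) = (½ - 70) + 24111 = -139/2 + 24111 = 48083/2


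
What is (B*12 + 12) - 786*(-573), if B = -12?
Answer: 450246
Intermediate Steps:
(B*12 + 12) - 786*(-573) = (-12*12 + 12) - 786*(-573) = (-144 + 12) + 450378 = -132 + 450378 = 450246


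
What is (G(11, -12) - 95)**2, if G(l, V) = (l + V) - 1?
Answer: 9409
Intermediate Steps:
G(l, V) = -1 + V + l (G(l, V) = (V + l) - 1 = -1 + V + l)
(G(11, -12) - 95)**2 = ((-1 - 12 + 11) - 95)**2 = (-2 - 95)**2 = (-97)**2 = 9409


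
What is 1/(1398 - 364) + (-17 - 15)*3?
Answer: -99263/1034 ≈ -95.999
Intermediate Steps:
1/(1398 - 364) + (-17 - 15)*3 = 1/1034 - 32*3 = 1/1034 - 96 = -99263/1034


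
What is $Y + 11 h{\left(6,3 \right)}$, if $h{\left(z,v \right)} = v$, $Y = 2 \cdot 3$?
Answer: $39$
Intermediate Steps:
$Y = 6$
$Y + 11 h{\left(6,3 \right)} = 6 + 11 \cdot 3 = 6 + 33 = 39$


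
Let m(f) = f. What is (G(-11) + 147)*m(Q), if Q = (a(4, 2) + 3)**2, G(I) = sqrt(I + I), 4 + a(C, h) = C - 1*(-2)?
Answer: 3675 + 25*I*sqrt(22) ≈ 3675.0 + 117.26*I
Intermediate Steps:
a(C, h) = -2 + C (a(C, h) = -4 + (C - 1*(-2)) = -4 + (C + 2) = -4 + (2 + C) = -2 + C)
G(I) = sqrt(2)*sqrt(I) (G(I) = sqrt(2*I) = sqrt(2)*sqrt(I))
Q = 25 (Q = ((-2 + 4) + 3)**2 = (2 + 3)**2 = 5**2 = 25)
(G(-11) + 147)*m(Q) = (sqrt(2)*sqrt(-11) + 147)*25 = (sqrt(2)*(I*sqrt(11)) + 147)*25 = (I*sqrt(22) + 147)*25 = (147 + I*sqrt(22))*25 = 3675 + 25*I*sqrt(22)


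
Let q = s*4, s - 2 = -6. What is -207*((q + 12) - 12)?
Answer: 3312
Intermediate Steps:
s = -4 (s = 2 - 6 = -4)
q = -16 (q = -4*4 = -16)
-207*((q + 12) - 12) = -207*((-16 + 12) - 12) = -207*(-4 - 12) = -207*(-16) = 3312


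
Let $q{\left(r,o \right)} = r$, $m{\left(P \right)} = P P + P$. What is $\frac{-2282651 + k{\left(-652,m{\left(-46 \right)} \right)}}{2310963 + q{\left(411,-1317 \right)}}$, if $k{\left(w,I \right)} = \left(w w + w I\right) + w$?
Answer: $- \frac{3207839}{2311374} \approx -1.3878$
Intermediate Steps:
$m{\left(P \right)} = P + P^{2}$ ($m{\left(P \right)} = P^{2} + P = P + P^{2}$)
$k{\left(w,I \right)} = w + w^{2} + I w$ ($k{\left(w,I \right)} = \left(w^{2} + I w\right) + w = w + w^{2} + I w$)
$\frac{-2282651 + k{\left(-652,m{\left(-46 \right)} \right)}}{2310963 + q{\left(411,-1317 \right)}} = \frac{-2282651 - 652 \left(1 - 46 \left(1 - 46\right) - 652\right)}{2310963 + 411} = \frac{-2282651 - 652 \left(1 - -2070 - 652\right)}{2311374} = \left(-2282651 - 652 \left(1 + 2070 - 652\right)\right) \frac{1}{2311374} = \left(-2282651 - 925188\right) \frac{1}{2311374} = \left(-3207839\right) \frac{1}{2311374} = - \frac{3207839}{2311374}$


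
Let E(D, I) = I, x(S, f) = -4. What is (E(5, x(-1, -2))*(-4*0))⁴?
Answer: 0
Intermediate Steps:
(E(5, x(-1, -2))*(-4*0))⁴ = (-(-16)*0)⁴ = (-4*0)⁴ = 0⁴ = 0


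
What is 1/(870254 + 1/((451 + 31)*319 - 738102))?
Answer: 584344/508527703375 ≈ 1.1491e-6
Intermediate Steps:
1/(870254 + 1/((451 + 31)*319 - 738102)) = 1/(870254 + 1/(482*319 - 738102)) = 1/(870254 + 1/(153758 - 738102)) = 1/(870254 + 1/(-584344)) = 1/(870254 - 1/584344) = 1/(508527703375/584344) = 584344/508527703375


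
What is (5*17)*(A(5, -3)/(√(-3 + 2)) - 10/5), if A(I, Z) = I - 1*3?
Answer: -170 - 170*I ≈ -170.0 - 170.0*I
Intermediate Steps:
A(I, Z) = -3 + I (A(I, Z) = I - 3 = -3 + I)
(5*17)*(A(5, -3)/(√(-3 + 2)) - 10/5) = (5*17)*((-3 + 5)/(√(-3 + 2)) - 10/5) = 85*(2/(√(-1)) - 10*⅕) = 85*(2/I - 2) = 85*(2*(-I) - 2) = 85*(-2*I - 2) = 85*(-2 - 2*I) = -170 - 170*I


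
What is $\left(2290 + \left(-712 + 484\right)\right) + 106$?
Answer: $2168$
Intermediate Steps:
$\left(2290 + \left(-712 + 484\right)\right) + 106 = \left(2290 - 228\right) + 106 = 2062 + 106 = 2168$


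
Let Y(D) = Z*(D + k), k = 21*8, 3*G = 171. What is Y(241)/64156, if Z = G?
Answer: 23313/64156 ≈ 0.36338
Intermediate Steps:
G = 57 (G = (1/3)*171 = 57)
Z = 57
k = 168
Y(D) = 9576 + 57*D (Y(D) = 57*(D + 168) = 57*(168 + D) = 9576 + 57*D)
Y(241)/64156 = (9576 + 57*241)/64156 = (9576 + 13737)*(1/64156) = 23313*(1/64156) = 23313/64156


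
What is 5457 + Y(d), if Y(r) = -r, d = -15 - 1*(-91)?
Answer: 5381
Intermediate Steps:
d = 76 (d = -15 + 91 = 76)
5457 + Y(d) = 5457 - 1*76 = 5457 - 76 = 5381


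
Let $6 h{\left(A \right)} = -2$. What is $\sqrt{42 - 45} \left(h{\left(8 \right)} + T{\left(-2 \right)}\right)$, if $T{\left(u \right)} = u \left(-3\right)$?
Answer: $\frac{17 i \sqrt{3}}{3} \approx 9.815 i$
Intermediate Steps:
$T{\left(u \right)} = - 3 u$
$h{\left(A \right)} = - \frac{1}{3}$ ($h{\left(A \right)} = \frac{1}{6} \left(-2\right) = - \frac{1}{3}$)
$\sqrt{42 - 45} \left(h{\left(8 \right)} + T{\left(-2 \right)}\right) = \sqrt{42 - 45} \left(- \frac{1}{3} - -6\right) = \sqrt{-3} \left(- \frac{1}{3} + 6\right) = i \sqrt{3} \cdot \frac{17}{3} = \frac{17 i \sqrt{3}}{3}$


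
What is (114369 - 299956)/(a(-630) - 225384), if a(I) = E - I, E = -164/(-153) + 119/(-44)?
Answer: 1249371684/1513054919 ≈ 0.82573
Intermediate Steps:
E = -10991/6732 (E = -164*(-1/153) + 119*(-1/44) = 164/153 - 119/44 = -10991/6732 ≈ -1.6327)
a(I) = -10991/6732 - I
(114369 - 299956)/(a(-630) - 225384) = (114369 - 299956)/((-10991/6732 - 1*(-630)) - 225384) = -185587/((-10991/6732 + 630) - 225384) = -185587/(4230169/6732 - 225384) = -185587/(-1513054919/6732) = -185587*(-6732/1513054919) = 1249371684/1513054919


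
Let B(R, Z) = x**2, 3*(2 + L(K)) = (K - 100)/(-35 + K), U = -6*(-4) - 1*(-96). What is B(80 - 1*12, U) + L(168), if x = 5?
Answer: 9245/399 ≈ 23.170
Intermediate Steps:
U = 120 (U = 24 + 96 = 120)
L(K) = -2 + (-100 + K)/(3*(-35 + K)) (L(K) = -2 + ((K - 100)/(-35 + K))/3 = -2 + ((-100 + K)/(-35 + K))/3 = -2 + (-100 + K)/(3*(-35 + K)))
B(R, Z) = 25 (B(R, Z) = 5**2 = 25)
B(80 - 1*12, U) + L(168) = 25 + 5*(22 - 1*168)/(3*(-35 + 168)) = 25 + (5/3)*(22 - 168)/133 = 25 + (5/3)*(1/133)*(-146) = 25 - 730/399 = 9245/399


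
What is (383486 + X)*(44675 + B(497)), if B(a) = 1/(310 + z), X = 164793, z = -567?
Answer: 6295051083246/257 ≈ 2.4494e+10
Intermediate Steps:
B(a) = -1/257 (B(a) = 1/(310 - 567) = 1/(-257) = -1/257)
(383486 + X)*(44675 + B(497)) = (383486 + 164793)*(44675 - 1/257) = 548279*(11481474/257) = 6295051083246/257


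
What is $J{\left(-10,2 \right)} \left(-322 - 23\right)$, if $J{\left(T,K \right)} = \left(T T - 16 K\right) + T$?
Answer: $-20010$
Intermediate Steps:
$J{\left(T,K \right)} = T + T^{2} - 16 K$ ($J{\left(T,K \right)} = \left(T^{2} - 16 K\right) + T = T + T^{2} - 16 K$)
$J{\left(-10,2 \right)} \left(-322 - 23\right) = \left(-10 + \left(-10\right)^{2} - 32\right) \left(-322 - 23\right) = \left(-10 + 100 - 32\right) \left(-345\right) = 58 \left(-345\right) = -20010$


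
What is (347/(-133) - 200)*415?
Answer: -11183005/133 ≈ -84083.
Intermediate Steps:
(347/(-133) - 200)*415 = (347*(-1/133) - 200)*415 = (-347/133 - 200)*415 = -26947/133*415 = -11183005/133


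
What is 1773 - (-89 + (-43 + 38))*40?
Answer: 5533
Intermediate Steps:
1773 - (-89 + (-43 + 38))*40 = 1773 - (-89 - 5)*40 = 1773 - (-94)*40 = 1773 - 1*(-3760) = 1773 + 3760 = 5533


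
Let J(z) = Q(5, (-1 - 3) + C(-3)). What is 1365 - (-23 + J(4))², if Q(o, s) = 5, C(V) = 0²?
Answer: 1041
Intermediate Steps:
C(V) = 0
J(z) = 5
1365 - (-23 + J(4))² = 1365 - (-23 + 5)² = 1365 - 1*(-18)² = 1365 - 1*324 = 1365 - 324 = 1041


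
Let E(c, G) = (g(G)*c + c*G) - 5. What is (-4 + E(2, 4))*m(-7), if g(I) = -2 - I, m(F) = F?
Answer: 91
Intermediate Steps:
E(c, G) = -5 + G*c + c*(-2 - G) (E(c, G) = ((-2 - G)*c + c*G) - 5 = (c*(-2 - G) + G*c) - 5 = (G*c + c*(-2 - G)) - 5 = -5 + G*c + c*(-2 - G))
(-4 + E(2, 4))*m(-7) = (-4 + (-5 - 2*2))*(-7) = (-4 + (-5 - 4))*(-7) = (-4 - 9)*(-7) = -13*(-7) = 91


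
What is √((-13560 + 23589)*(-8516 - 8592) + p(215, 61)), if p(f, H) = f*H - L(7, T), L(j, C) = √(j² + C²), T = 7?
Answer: √(-171563017 - 7*√2) ≈ 13098.0*I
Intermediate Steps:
L(j, C) = √(C² + j²)
p(f, H) = -7*√2 + H*f (p(f, H) = f*H - √(7² + 7²) = H*f - √(49 + 49) = H*f - √98 = H*f - 7*√2 = -7*√2 + H*f)
√((-13560 + 23589)*(-8516 - 8592) + p(215, 61)) = √((-13560 + 23589)*(-8516 - 8592) + (-7*√2 + 61*215)) = √(10029*(-17108) + (-7*√2 + 13115)) = √(-171576132 + (13115 - 7*√2)) = √(-171563017 - 7*√2)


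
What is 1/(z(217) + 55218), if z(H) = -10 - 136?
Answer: 1/55072 ≈ 1.8158e-5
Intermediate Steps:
z(H) = -146
1/(z(217) + 55218) = 1/(-146 + 55218) = 1/55072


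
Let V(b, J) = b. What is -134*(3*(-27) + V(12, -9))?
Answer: 9246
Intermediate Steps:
-134*(3*(-27) + V(12, -9)) = -134*(3*(-27) + 12) = -134*(-81 + 12) = -134*(-69) = 9246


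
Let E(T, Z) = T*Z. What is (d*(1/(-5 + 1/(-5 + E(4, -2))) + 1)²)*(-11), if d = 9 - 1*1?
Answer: -5618/99 ≈ -56.747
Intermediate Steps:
d = 8 (d = 9 - 1 = 8)
(d*(1/(-5 + 1/(-5 + E(4, -2))) + 1)²)*(-11) = (8*(1/(-5 + 1/(-5 + 4*(-2))) + 1)²)*(-11) = (8*(1/(-5 + 1/(-5 - 8)) + 1)²)*(-11) = (8*(1/(-5 + 1/(-13)) + 1)²)*(-11) = (8*(1/(-5 - 1/13) + 1)²)*(-11) = (8*(1/(-66/13) + 1)²)*(-11) = (8*(-13/66 + 1)²)*(-11) = (8*(53/66)²)*(-11) = (8*(2809/4356))*(-11) = (5618/1089)*(-11) = -5618/99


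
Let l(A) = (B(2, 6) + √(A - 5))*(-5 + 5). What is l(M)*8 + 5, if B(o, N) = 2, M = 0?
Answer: 5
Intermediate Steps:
l(A) = 0 (l(A) = (2 + √(A - 5))*(-5 + 5) = (2 + √(-5 + A))*0 = 0)
l(M)*8 + 5 = 0*8 + 5 = 0 + 5 = 5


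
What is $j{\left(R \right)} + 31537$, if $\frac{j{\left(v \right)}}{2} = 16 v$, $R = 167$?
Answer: $36881$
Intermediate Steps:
$j{\left(v \right)} = 32 v$ ($j{\left(v \right)} = 2 \cdot 16 v = 32 v$)
$j{\left(R \right)} + 31537 = 32 \cdot 167 + 31537 = 5344 + 31537 = 36881$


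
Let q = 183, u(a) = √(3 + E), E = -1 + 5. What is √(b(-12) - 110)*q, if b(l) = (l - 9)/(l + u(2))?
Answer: 183*√(-1299 + 110*√7)/√(12 - √7) ≈ 1899.6*I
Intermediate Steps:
E = 4
u(a) = √7 (u(a) = √(3 + 4) = √7)
b(l) = (-9 + l)/(l + √7) (b(l) = (l - 9)/(l + √7) = (-9 + l)/(l + √7))
√(b(-12) - 110)*q = √((-9 - 12)/(-12 + √7) - 110)*183 = √(-21/(-12 + √7) - 110)*183 = √(-110 - 21/(-12 + √7))*183 = 183*√(-110 - 21/(-12 + √7))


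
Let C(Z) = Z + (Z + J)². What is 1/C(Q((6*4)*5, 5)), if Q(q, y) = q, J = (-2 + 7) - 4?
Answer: 1/14761 ≈ 6.7746e-5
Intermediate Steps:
J = 1 (J = 5 - 4 = 1)
C(Z) = Z + (1 + Z)² (C(Z) = Z + (Z + 1)² = Z + (1 + Z)²)
1/C(Q((6*4)*5, 5)) = 1/((6*4)*5 + (1 + (6*4)*5)²) = 1/(24*5 + (1 + 24*5)²) = 1/(120 + (1 + 120)²) = 1/(120 + 121²) = 1/(120 + 14641) = 1/14761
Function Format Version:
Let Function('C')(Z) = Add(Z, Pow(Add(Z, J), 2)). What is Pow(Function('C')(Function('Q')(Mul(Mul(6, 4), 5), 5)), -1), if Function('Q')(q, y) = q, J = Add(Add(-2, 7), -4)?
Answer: Rational(1, 14761) ≈ 6.7746e-5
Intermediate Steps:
J = 1 (J = Add(5, -4) = 1)
Function('C')(Z) = Add(Z, Pow(Add(1, Z), 2)) (Function('C')(Z) = Add(Z, Pow(Add(Z, 1), 2)) = Add(Z, Pow(Add(1, Z), 2)))
Pow(Function('C')(Function('Q')(Mul(Mul(6, 4), 5), 5)), -1) = Pow(Add(Mul(Mul(6, 4), 5), Pow(Add(1, Mul(Mul(6, 4), 5)), 2)), -1) = Pow(Add(Mul(24, 5), Pow(Add(1, Mul(24, 5)), 2)), -1) = Pow(Add(120, Pow(Add(1, 120), 2)), -1) = Pow(Add(120, Pow(121, 2)), -1) = Pow(Add(120, 14641), -1) = Pow(14761, -1) = Rational(1, 14761)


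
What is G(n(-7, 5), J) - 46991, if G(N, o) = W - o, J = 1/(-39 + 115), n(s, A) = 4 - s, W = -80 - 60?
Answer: -3581957/76 ≈ -47131.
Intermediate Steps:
W = -140
J = 1/76 ≈ 0.013158
G(N, o) = -140 - o
G(n(-7, 5), J) - 46991 = (-140 - 1*1/76) - 46991 = (-140 - 1/76) - 46991 = -10641/76 - 46991 = -3581957/76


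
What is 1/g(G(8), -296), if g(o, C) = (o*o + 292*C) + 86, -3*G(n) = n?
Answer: -9/777050 ≈ -1.1582e-5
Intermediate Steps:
G(n) = -n/3
g(o, C) = 86 + o² + 292*C (g(o, C) = (o² + 292*C) + 86 = 86 + o² + 292*C)
1/g(G(8), -296) = 1/(86 + (-⅓*8)² + 292*(-296)) = 1/(86 + (-8/3)² - 86432) = 1/(86 + 64/9 - 86432) = 1/(-777050/9) = -9/777050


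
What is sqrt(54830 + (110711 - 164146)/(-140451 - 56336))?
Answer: sqrt(2123309029635615)/196787 ≈ 234.16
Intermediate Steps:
sqrt(54830 + (110711 - 164146)/(-140451 - 56336)) = sqrt(54830 - 53435/(-196787)) = sqrt(54830 - 53435*(-1/196787)) = sqrt(54830 + 53435/196787) = sqrt(10789884645/196787) = sqrt(2123309029635615)/196787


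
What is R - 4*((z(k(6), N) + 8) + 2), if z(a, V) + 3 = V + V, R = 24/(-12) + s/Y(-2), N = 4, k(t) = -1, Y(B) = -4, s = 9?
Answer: -257/4 ≈ -64.250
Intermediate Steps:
R = -17/4 (R = 24/(-12) + 9/(-4) = 24*(-1/12) + 9*(-1/4) = -2 - 9/4 = -17/4 ≈ -4.2500)
z(a, V) = -3 + 2*V (z(a, V) = -3 + (V + V) = -3 + 2*V)
R - 4*((z(k(6), N) + 8) + 2) = -17/4 - 4*(((-3 + 2*4) + 8) + 2) = -17/4 - 4*(((-3 + 8) + 8) + 2) = -17/4 - 4*((5 + 8) + 2) = -17/4 - 4*(13 + 2) = -17/4 - 4*15 = -17/4 - 60 = -257/4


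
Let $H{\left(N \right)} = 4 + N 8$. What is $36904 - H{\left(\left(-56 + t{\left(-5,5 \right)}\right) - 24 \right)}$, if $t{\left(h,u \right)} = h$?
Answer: $37580$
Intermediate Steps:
$H{\left(N \right)} = 4 + 8 N$
$36904 - H{\left(\left(-56 + t{\left(-5,5 \right)}\right) - 24 \right)} = 36904 - \left(4 + 8 \left(\left(-56 - 5\right) - 24\right)\right) = 36904 - \left(4 + 8 \left(-61 - 24\right)\right) = 36904 - \left(4 + 8 \left(-85\right)\right) = 36904 - \left(4 - 680\right) = 36904 - -676 = 36904 + 676 = 37580$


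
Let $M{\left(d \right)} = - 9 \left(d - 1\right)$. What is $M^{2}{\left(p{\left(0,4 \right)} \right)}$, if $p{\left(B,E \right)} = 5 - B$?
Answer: $1296$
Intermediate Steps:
$M{\left(d \right)} = 9 - 9 d$ ($M{\left(d \right)} = - 9 \left(-1 + d\right) = 9 - 9 d$)
$M^{2}{\left(p{\left(0,4 \right)} \right)} = \left(9 - 9 \left(5 - 0\right)\right)^{2} = \left(9 - 9 \left(5 + 0\right)\right)^{2} = \left(9 - 45\right)^{2} = \left(-36\right)^{2} = 1296$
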